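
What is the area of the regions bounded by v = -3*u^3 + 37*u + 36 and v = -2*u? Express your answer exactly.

Set the curves equal: -3*u^3 + 37*u + 36 = -2*u, so -3*u^3 + 39*u + 36 = 0, which factors as -3*(u - 4)*(u + 1)*(u + 3) = 0. The curves meet at u = -3, -1, 4.
On [-3, -1], v = -2*u is on top; that piece has area ∫[-3,-1] (-(-3*u^3 + 39*u + 36)) du = 24.
On [-1, 4], v = -3*u^3 + 37*u + 36 is on top; that piece has area ∫[-1,4] (-3*u^3 + 39*u + 36) du = 1125/4.
Total enclosed area = 24 + 1125/4 = 1221/4.

1221/4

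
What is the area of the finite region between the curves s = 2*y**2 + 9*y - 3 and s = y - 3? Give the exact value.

64/3

Both boundary curves give s as a function of y, so integrate with respect to y. Setting them equal: 2*y**2 + 8*y = 0, i.e. 2*y*(y + 4) = 0, so they meet at y = -4, 0.
For y in [-4, 0], s = 2*y**2 + 9*y - 3 is on the left; area = ∫[-4,0] (-(2*y**2 + 8*y)) dy = 64/3.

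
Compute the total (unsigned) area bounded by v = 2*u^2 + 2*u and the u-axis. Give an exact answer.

1/3

The curve meets the u-axis where 2*u^2 + 2*u = 0, i.e. 2*u*(u + 1) = 0, at u = -1, 0.
On [-1, 0] the curve lies below the axis; ∫[-1,0] (2*u^2 + 2*u) du = -1/3, giving area 1/3.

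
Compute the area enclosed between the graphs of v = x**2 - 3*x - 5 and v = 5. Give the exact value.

343/6

Set the curves equal: x**2 - 3*x - 5 = 5, so x**2 - 3*x - 10 = 0, which factors as (x - 5)*(x + 2) = 0. The curves meet at x = -2, 5.
On [-2, 5], v = 5 is on top; that piece has area ∫[-2,5] (-(x**2 - 3*x - 10)) dx = 343/6.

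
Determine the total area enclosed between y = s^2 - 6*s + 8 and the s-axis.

The curve meets the s-axis where s^2 - 6*s + 8 = 0, i.e. (s - 4)*(s - 2) = 0, at s = 2, 4.
On [2, 4] the curve lies below the axis; ∫[2,4] (s^2 - 6*s + 8) ds = -4/3, giving area 4/3.

4/3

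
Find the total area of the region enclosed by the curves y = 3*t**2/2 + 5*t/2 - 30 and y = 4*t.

Set the curves equal: 3*t**2/2 + 5*t/2 - 30 = 4*t, so 3*t**2/2 - 3*t/2 - 30 = 0, which factors as 3*(t - 5)*(t + 4)/2 = 0. The curves meet at t = -4, 5.
On [-4, 5], y = 4*t is on top; that piece has area ∫[-4,5] (-(3*t**2/2 - 3*t/2 - 30)) dt = 729/4.

729/4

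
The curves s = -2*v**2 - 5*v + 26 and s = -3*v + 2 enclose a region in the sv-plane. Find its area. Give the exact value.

343/3

Both boundary curves give s as a function of v, so integrate with respect to v. Setting them equal: -2*v**2 - 2*v + 24 = 0, i.e. -2*(v - 3)*(v + 4) = 0, so they meet at v = -4, 3.
For v in [-4, 3], s = -2*v**2 - 5*v + 26 is on the right; area = ∫[-4,3] (-2*v**2 - 2*v + 24) dv = 343/3.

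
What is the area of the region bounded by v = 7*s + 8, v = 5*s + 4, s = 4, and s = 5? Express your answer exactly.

On [4, 5], (7*s + 8) - (5*s + 4) = 2*s + 4 is ≥ 0 throughout, so the area is a single integral of |2*s + 4|.
∫[4,5] (2*s + 4) ds = 13.

13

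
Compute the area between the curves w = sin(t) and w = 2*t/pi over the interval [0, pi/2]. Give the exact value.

On [0, pi/2], (sin(t)) - (2*t/pi) = -2*t/pi + sin(t) is ≥ 0 throughout, so the area is a single integral of |-2*t/pi + sin(t)|.
∫[0,pi/2] (-2*t/pi + sin(t)) dt = 1 - pi/4.

1 - pi/4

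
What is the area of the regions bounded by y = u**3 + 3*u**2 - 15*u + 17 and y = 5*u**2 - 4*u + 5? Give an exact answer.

Set the curves equal: u**3 + 3*u**2 - 15*u + 17 = 5*u**2 - 4*u + 5, so u**3 - 2*u**2 - 11*u + 12 = 0, which factors as (u - 4)*(u - 1)*(u + 3) = 0. The curves meet at u = -3, 1, 4.
On [-3, 1], y = u**3 + 3*u**2 - 15*u + 17 is on top; that piece has area ∫[-3,1] (u**3 - 2*u**2 - 11*u + 12) du = 160/3.
On [1, 4], y = 5*u**2 - 4*u + 5 is on top; that piece has area ∫[1,4] (-(u**3 - 2*u**2 - 11*u + 12)) du = 99/4.
Total enclosed area = 160/3 + 99/4 = 937/12.

937/12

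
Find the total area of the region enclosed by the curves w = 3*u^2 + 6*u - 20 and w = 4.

Set the curves equal: 3*u^2 + 6*u - 20 = 4, so 3*u^2 + 6*u - 24 = 0, which factors as 3*(u - 2)*(u + 4) = 0. The curves meet at u = -4, 2.
On [-4, 2], w = 4 is on top; that piece has area ∫[-4,2] (-(3*u^2 + 6*u - 24)) du = 108.

108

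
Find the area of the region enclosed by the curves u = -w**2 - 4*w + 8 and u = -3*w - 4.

343/6

Both boundary curves give u as a function of w, so integrate with respect to w. Setting them equal: -w**2 - w + 12 = 0, i.e. -(w - 3)*(w + 4) = 0, so they meet at w = -4, 3.
For w in [-4, 3], u = -w**2 - 4*w + 8 is on the right; area = ∫[-4,3] (-w**2 - w + 12) dw = 343/6.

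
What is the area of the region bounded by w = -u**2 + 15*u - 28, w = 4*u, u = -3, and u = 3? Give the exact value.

186

On [-3, 3], (-u**2 + 15*u - 28) - (4*u) = -u**2 + 11*u - 28 is ≤ 0 throughout, so the area is a single integral of |-u**2 + 11*u - 28|.
∫[-3,3] (-u**2 + 11*u - 28) du = -186; the area of that piece is 186.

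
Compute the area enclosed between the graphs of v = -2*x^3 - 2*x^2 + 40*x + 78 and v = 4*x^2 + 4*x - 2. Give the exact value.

Set the curves equal: -2*x^3 - 2*x^2 + 40*x + 78 = 4*x^2 + 4*x - 2, so -2*x^3 - 6*x^2 + 36*x + 80 = 0, which factors as -2*(x - 4)*(x + 2)*(x + 5) = 0. The curves meet at x = -5, -2, 4.
On [-5, -2], v = 4*x^2 + 4*x - 2 is on top; that piece has area ∫[-5,-2] (-(-2*x^3 - 6*x^2 + 36*x + 80)) dx = 135/2.
On [-2, 4], v = -2*x^3 - 2*x^2 + 40*x + 78 is on top; that piece has area ∫[-2,4] (-2*x^3 - 6*x^2 + 36*x + 80) dx = 432.
Total enclosed area = 135/2 + 432 = 999/2.

999/2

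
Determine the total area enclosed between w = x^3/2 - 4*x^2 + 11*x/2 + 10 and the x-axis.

The curve meets the x-axis where x^3/2 - 4*x^2 + 11*x/2 + 10 = 0, i.e. (x - 5)*(x - 4)*(x + 1)/2 = 0, at x = -1, 4, 5.
On [-1, 4] the curve lies above the axis; ∫[-1,4] (x^3/2 - 4*x^2 + 11*x/2 + 10) dx = 875/24, giving area 875/24.
On [4, 5] the curve lies below the axis; ∫[4,5] (x^3/2 - 4*x^2 + 11*x/2 + 10) dx = -11/24, giving area 11/24.
Total area = 875/24 + 11/24 = 443/12.

443/12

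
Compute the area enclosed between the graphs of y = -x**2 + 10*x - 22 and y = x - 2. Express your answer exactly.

Set the curves equal: -x**2 + 10*x - 22 = x - 2, so -x**2 + 9*x - 20 = 0, which factors as -(x - 5)*(x - 4) = 0. The curves meet at x = 4, 5.
On [4, 5], y = -x**2 + 10*x - 22 is on top; that piece has area ∫[4,5] (-x**2 + 9*x - 20) dx = 1/6.

1/6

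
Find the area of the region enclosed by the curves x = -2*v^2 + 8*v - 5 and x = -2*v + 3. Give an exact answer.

9

Both boundary curves give x as a function of v, so integrate with respect to v. Setting them equal: -2*v^2 + 10*v - 8 = 0, i.e. -2*(v - 4)*(v - 1) = 0, so they meet at v = 1, 4.
For v in [1, 4], x = -2*v^2 + 8*v - 5 is on the right; area = ∫[1,4] (-2*v^2 + 10*v - 8) dv = 9.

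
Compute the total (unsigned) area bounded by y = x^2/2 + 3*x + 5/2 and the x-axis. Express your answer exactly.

The curve meets the x-axis where x^2/2 + 3*x + 5/2 = 0, i.e. (x + 1)*(x + 5)/2 = 0, at x = -5, -1.
On [-5, -1] the curve lies below the axis; ∫[-5,-1] (x^2/2 + 3*x + 5/2) dx = -16/3, giving area 16/3.

16/3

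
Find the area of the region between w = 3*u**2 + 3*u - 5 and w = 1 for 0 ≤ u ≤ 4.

71

The difference (3*u**2 + 3*u - 5) - (1) = 3*u**2 + 3*u - 6 changes sign at u = 1 inside [0, 4], so split the integral there.
∫[0,1] (3*u**2 + 3*u - 6) du = -7/2; the area of that piece is 7/2.
∫[1,4] (3*u**2 + 3*u - 6) du = 135/2.
Total area = 7/2 + 135/2 = 71.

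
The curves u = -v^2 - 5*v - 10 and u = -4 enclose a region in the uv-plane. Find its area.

1/6

Both boundary curves give u as a function of v, so integrate with respect to v. Setting them equal: -v^2 - 5*v - 6 = 0, i.e. -(v + 2)*(v + 3) = 0, so they meet at v = -3, -2.
For v in [-3, -2], u = -v^2 - 5*v - 10 is on the right; area = ∫[-3,-2] (-v^2 - 5*v - 6) dv = 1/6.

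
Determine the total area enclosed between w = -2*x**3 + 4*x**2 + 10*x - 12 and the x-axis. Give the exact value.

The curve meets the x-axis where -2*x**3 + 4*x**2 + 10*x - 12 = 0, i.e. -2*(x - 3)*(x - 1)*(x + 2) = 0, at x = -2, 1, 3.
On [-2, 1] the curve lies below the axis; ∫[-2,1] (-2*x**3 + 4*x**2 + 10*x - 12) dx = -63/2, giving area 63/2.
On [1, 3] the curve lies above the axis; ∫[1,3] (-2*x**3 + 4*x**2 + 10*x - 12) dx = 32/3, giving area 32/3.
Total area = 63/2 + 32/3 = 253/6.

253/6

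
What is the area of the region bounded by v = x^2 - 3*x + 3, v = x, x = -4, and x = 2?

The difference (x^2 - 3*x + 3) - (x) = x^2 - 4*x + 3 changes sign at x = 1 inside [-4, 2], so split the integral there.
∫[-4,1] (x^2 - 4*x + 3) dx = 200/3.
∫[1,2] (x^2 - 4*x + 3) dx = -2/3; the area of that piece is 2/3.
Total area = 200/3 + 2/3 = 202/3.

202/3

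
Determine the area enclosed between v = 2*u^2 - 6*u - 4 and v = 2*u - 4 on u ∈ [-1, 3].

68/3

The difference (2*u^2 - 6*u - 4) - (2*u - 4) = 2*u^2 - 8*u changes sign at u = 0 inside [-1, 3], so split the integral there.
∫[-1,0] (2*u^2 - 8*u) du = 14/3.
∫[0,3] (2*u^2 - 8*u) du = -18; the area of that piece is 18.
Total area = 14/3 + 18 = 68/3.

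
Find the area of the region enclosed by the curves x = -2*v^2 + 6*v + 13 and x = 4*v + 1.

125/3

Both boundary curves give x as a function of v, so integrate with respect to v. Setting them equal: -2*v^2 + 2*v + 12 = 0, i.e. -2*(v - 3)*(v + 2) = 0, so they meet at v = -2, 3.
For v in [-2, 3], x = -2*v^2 + 6*v + 13 is on the right; area = ∫[-2,3] (-2*v^2 + 2*v + 12) dv = 125/3.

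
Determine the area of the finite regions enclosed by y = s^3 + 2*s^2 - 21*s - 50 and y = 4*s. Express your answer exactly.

Set the curves equal: s^3 + 2*s^2 - 21*s - 50 = 4*s, so s^3 + 2*s^2 - 25*s - 50 = 0, which factors as (s - 5)*(s + 2)*(s + 5) = 0. The curves meet at s = -5, -2, 5.
On [-5, -2], y = s^3 + 2*s^2 - 21*s - 50 is on top; that piece has area ∫[-5,-2] (s^3 + 2*s^2 - 25*s - 50) ds = 153/4.
On [-2, 5], y = 4*s is on top; that piece has area ∫[-2,5] (-(s^3 + 2*s^2 - 25*s - 50)) ds = 4459/12.
Total enclosed area = 153/4 + 4459/12 = 2459/6.

2459/6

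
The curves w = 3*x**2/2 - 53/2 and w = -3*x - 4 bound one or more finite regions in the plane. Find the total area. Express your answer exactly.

Set the curves equal: 3*x**2/2 - 53/2 = -3*x - 4, so 3*x**2/2 + 3*x - 45/2 = 0, which factors as 3*(x - 3)*(x + 5)/2 = 0. The curves meet at x = -5, 3.
On [-5, 3], w = -3*x - 4 is on top; that piece has area ∫[-5,3] (-(3*x**2/2 + 3*x - 45/2)) dx = 128.

128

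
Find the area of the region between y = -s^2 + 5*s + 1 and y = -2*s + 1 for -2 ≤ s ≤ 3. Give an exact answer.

235/6

The difference (-s^2 + 5*s + 1) - (-2*s + 1) = -s^2 + 7*s changes sign at s = 0 inside [-2, 3], so split the integral there.
∫[-2,0] (-s^2 + 7*s) ds = -50/3; the area of that piece is 50/3.
∫[0,3] (-s^2 + 7*s) ds = 45/2.
Total area = 50/3 + 45/2 = 235/6.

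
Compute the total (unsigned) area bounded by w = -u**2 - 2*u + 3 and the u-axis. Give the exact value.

The curve meets the u-axis where -u**2 - 2*u + 3 = 0, i.e. -(u - 1)*(u + 3) = 0, at u = -3, 1.
On [-3, 1] the curve lies above the axis; ∫[-3,1] (-u**2 - 2*u + 3) du = 32/3, giving area 32/3.

32/3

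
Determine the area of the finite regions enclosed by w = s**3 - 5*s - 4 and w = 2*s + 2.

Set the curves equal: s**3 - 5*s - 4 = 2*s + 2, so s**3 - 7*s - 6 = 0, which factors as (s - 3)*(s + 1)*(s + 2) = 0. The curves meet at s = -2, -1, 3.
On [-2, -1], w = s**3 - 5*s - 4 is on top; that piece has area ∫[-2,-1] (s**3 - 7*s - 6) ds = 3/4.
On [-1, 3], w = 2*s + 2 is on top; that piece has area ∫[-1,3] (-(s**3 - 7*s - 6)) ds = 32.
Total enclosed area = 3/4 + 32 = 131/4.

131/4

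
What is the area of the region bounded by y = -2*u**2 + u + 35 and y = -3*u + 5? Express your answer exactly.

Set the curves equal: -2*u**2 + u + 35 = -3*u + 5, so -2*u**2 + 4*u + 30 = 0, which factors as -2*(u - 5)*(u + 3) = 0. The curves meet at u = -3, 5.
On [-3, 5], y = -2*u**2 + u + 35 is on top; that piece has area ∫[-3,5] (-2*u**2 + 4*u + 30) du = 512/3.

512/3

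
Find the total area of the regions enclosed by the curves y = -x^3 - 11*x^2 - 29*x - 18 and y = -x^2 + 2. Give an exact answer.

Set the curves equal: -x^3 - 11*x^2 - 29*x - 18 = -x^2 + 2, so -x^3 - 10*x^2 - 29*x - 20 = 0, which factors as -(x + 1)*(x + 4)*(x + 5) = 0. The curves meet at x = -5, -4, -1.
On [-5, -4], y = -x^2 + 2 is on top; that piece has area ∫[-5,-4] (-(-x^3 - 10*x^2 - 29*x - 20)) dx = 7/12.
On [-4, -1], y = -x^3 - 11*x^2 - 29*x - 18 is on top; that piece has area ∫[-4,-1] (-x^3 - 10*x^2 - 29*x - 20) dx = 45/4.
Total enclosed area = 7/12 + 45/4 = 71/6.

71/6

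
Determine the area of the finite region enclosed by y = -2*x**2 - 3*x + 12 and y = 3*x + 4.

Set the curves equal: -2*x**2 - 3*x + 12 = 3*x + 4, so -2*x**2 - 6*x + 8 = 0, which factors as -2*(x - 1)*(x + 4) = 0. The curves meet at x = -4, 1.
On [-4, 1], y = -2*x**2 - 3*x + 12 is on top; that piece has area ∫[-4,1] (-2*x**2 - 6*x + 8) dx = 125/3.

125/3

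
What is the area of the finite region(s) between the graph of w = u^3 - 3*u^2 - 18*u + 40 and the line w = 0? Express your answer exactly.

999/4

The curve meets the u-axis where u^3 - 3*u^2 - 18*u + 40 = 0, i.e. (u - 5)*(u - 2)*(u + 4) = 0, at u = -4, 2, 5.
On [-4, 2] the curve lies above the axis; ∫[-4,2] (u^3 - 3*u^2 - 18*u + 40) du = 216, giving area 216.
On [2, 5] the curve lies below the axis; ∫[2,5] (u^3 - 3*u^2 - 18*u + 40) du = -135/4, giving area 135/4.
Total area = 216 + 135/4 = 999/4.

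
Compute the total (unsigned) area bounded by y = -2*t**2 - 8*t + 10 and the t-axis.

The curve meets the t-axis where -2*t**2 - 8*t + 10 = 0, i.e. -2*(t - 1)*(t + 5) = 0, at t = -5, 1.
On [-5, 1] the curve lies above the axis; ∫[-5,1] (-2*t**2 - 8*t + 10) dt = 72, giving area 72.

72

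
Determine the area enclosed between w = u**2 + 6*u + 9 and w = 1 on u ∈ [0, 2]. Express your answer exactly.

92/3

On [0, 2], (u**2 + 6*u + 9) - (1) = u**2 + 6*u + 8 is ≥ 0 throughout, so the area is a single integral of |u**2 + 6*u + 8|.
∫[0,2] (u**2 + 6*u + 8) du = 92/3.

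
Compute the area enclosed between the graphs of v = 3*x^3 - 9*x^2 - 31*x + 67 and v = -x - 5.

1221/4

Set the curves equal: 3*x^3 - 9*x^2 - 31*x + 67 = -x - 5, so 3*x^3 - 9*x^2 - 30*x + 72 = 0, which factors as 3*(x - 4)*(x - 2)*(x + 3) = 0. The curves meet at x = -3, 2, 4.
On [-3, 2], v = 3*x^3 - 9*x^2 - 31*x + 67 is on top; that piece has area ∫[-3,2] (3*x^3 - 9*x^2 - 30*x + 72) dx = 1125/4.
On [2, 4], v = -x - 5 is on top; that piece has area ∫[2,4] (-(3*x^3 - 9*x^2 - 30*x + 72)) dx = 24.
Total enclosed area = 1125/4 + 24 = 1221/4.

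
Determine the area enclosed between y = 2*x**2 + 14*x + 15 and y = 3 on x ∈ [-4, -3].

On [-4, -3], (2*x**2 + 14*x + 15) - (3) = 2*x**2 + 14*x + 12 is ≤ 0 throughout, so the area is a single integral of |2*x**2 + 14*x + 12|.
∫[-4,-3] (2*x**2 + 14*x + 12) dx = -37/3; the area of that piece is 37/3.

37/3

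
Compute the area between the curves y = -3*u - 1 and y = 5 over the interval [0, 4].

48

On [0, 4], (-3*u - 1) - (5) = -3*u - 6 is ≤ 0 throughout, so the area is a single integral of |-3*u - 6|.
∫[0,4] (-3*u - 6) du = -48; the area of that piece is 48.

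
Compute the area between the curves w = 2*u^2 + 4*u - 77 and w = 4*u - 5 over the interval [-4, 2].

384

On [-4, 2], (2*u^2 + 4*u - 77) - (4*u - 5) = 2*u^2 - 72 is ≤ 0 throughout, so the area is a single integral of |2*u^2 - 72|.
∫[-4,2] (2*u^2 - 72) du = -384; the area of that piece is 384.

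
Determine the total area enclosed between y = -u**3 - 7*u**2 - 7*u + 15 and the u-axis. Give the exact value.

148/3

The curve meets the u-axis where -u**3 - 7*u**2 - 7*u + 15 = 0, i.e. -(u - 1)*(u + 3)*(u + 5) = 0, at u = -5, -3, 1.
On [-5, -3] the curve lies below the axis; ∫[-5,-3] (-u**3 - 7*u**2 - 7*u + 15) du = -20/3, giving area 20/3.
On [-3, 1] the curve lies above the axis; ∫[-3,1] (-u**3 - 7*u**2 - 7*u + 15) du = 128/3, giving area 128/3.
Total area = 20/3 + 128/3 = 148/3.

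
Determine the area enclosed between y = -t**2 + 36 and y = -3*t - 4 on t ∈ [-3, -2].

157/6

On [-3, -2], (-t**2 + 36) - (-3*t - 4) = -t**2 + 3*t + 40 is ≥ 0 throughout, so the area is a single integral of |-t**2 + 3*t + 40|.
∫[-3,-2] (-t**2 + 3*t + 40) dt = 157/6.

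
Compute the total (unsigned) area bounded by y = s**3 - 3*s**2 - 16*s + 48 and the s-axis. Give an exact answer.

The curve meets the s-axis where s**3 - 3*s**2 - 16*s + 48 = 0, i.e. (s - 4)*(s - 3)*(s + 4) = 0, at s = -4, 3, 4.
On [-4, 3] the curve lies above the axis; ∫[-4,3] (s**3 - 3*s**2 - 16*s + 48) ds = 1029/4, giving area 1029/4.
On [3, 4] the curve lies below the axis; ∫[3,4] (s**3 - 3*s**2 - 16*s + 48) ds = -5/4, giving area 5/4.
Total area = 1029/4 + 5/4 = 517/2.

517/2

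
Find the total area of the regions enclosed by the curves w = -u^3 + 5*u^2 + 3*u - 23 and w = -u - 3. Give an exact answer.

Set the curves equal: -u^3 + 5*u^2 + 3*u - 23 = -u - 3, so -u^3 + 5*u^2 + 4*u - 20 = 0, which factors as -(u - 5)*(u - 2)*(u + 2) = 0. The curves meet at u = -2, 2, 5.
On [-2, 2], w = -u - 3 is on top; that piece has area ∫[-2,2] (-(-u^3 + 5*u^2 + 4*u - 20)) du = 160/3.
On [2, 5], w = -u^3 + 5*u^2 + 3*u - 23 is on top; that piece has area ∫[2,5] (-u^3 + 5*u^2 + 4*u - 20) du = 99/4.
Total enclosed area = 160/3 + 99/4 = 937/12.

937/12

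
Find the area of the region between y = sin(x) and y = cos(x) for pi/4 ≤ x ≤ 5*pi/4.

2*sqrt(2)

On [pi/4, 5*pi/4], (sin(x)) - (cos(x)) = sin(x) - cos(x) is ≥ 0 throughout, so the area is a single integral of |sin(x) - cos(x)|.
∫[pi/4,5*pi/4] (sin(x) - cos(x)) dx = 2*sqrt(2).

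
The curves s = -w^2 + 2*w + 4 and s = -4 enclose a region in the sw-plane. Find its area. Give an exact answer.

Both boundary curves give s as a function of w, so integrate with respect to w. Setting them equal: -w^2 + 2*w + 8 = 0, i.e. -(w - 4)*(w + 2) = 0, so they meet at w = -2, 4.
For w in [-2, 4], s = -w^2 + 2*w + 4 is on the right; area = ∫[-2,4] (-w^2 + 2*w + 8) dw = 36.

36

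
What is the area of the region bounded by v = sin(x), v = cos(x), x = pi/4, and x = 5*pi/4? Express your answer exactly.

On [pi/4, 5*pi/4], (sin(x)) - (cos(x)) = sin(x) - cos(x) is ≥ 0 throughout, so the area is a single integral of |sin(x) - cos(x)|.
∫[pi/4,5*pi/4] (sin(x) - cos(x)) dx = 2*sqrt(2).

2*sqrt(2)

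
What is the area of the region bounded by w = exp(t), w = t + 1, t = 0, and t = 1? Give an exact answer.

On [0, 1], (exp(t)) - (t + 1) = -t + exp(t) - 1 is ≥ 0 throughout, so the area is a single integral of |-t + exp(t) - 1|.
∫[0,1] (-t + exp(t) - 1) dt = -5/2 + exp(1).

-5/2 + exp(1)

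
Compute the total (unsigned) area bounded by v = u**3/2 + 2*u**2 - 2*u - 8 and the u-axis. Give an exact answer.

74/3

The curve meets the u-axis where u**3/2 + 2*u**2 - 2*u - 8 = 0, i.e. (u - 2)*(u + 2)*(u + 4)/2 = 0, at u = -4, -2, 2.
On [-4, -2] the curve lies above the axis; ∫[-4,-2] (u**3/2 + 2*u**2 - 2*u - 8) du = 10/3, giving area 10/3.
On [-2, 2] the curve lies below the axis; ∫[-2,2] (u**3/2 + 2*u**2 - 2*u - 8) du = -64/3, giving area 64/3.
Total area = 10/3 + 64/3 = 74/3.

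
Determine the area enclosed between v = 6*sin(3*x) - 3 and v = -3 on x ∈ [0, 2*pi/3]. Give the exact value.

8

The difference (6*sin(3*x) - 3) - (-3) = 6*sin(3*x) changes sign at x = pi/3 inside [0, 2*pi/3], so split the integral there.
∫[0,pi/3] (6*sin(3*x)) dx = 4.
∫[pi/3,2*pi/3] (6*sin(3*x)) dx = -4; the area of that piece is 4.
Total area = 4 + 4 = 8.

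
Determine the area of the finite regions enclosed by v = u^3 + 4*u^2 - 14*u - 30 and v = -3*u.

863/6

Set the curves equal: u^3 + 4*u^2 - 14*u - 30 = -3*u, so u^3 + 4*u^2 - 11*u - 30 = 0, which factors as (u - 3)*(u + 2)*(u + 5) = 0. The curves meet at u = -5, -2, 3.
On [-5, -2], v = u^3 + 4*u^2 - 14*u - 30 is on top; that piece has area ∫[-5,-2] (u^3 + 4*u^2 - 11*u - 30) du = 117/4.
On [-2, 3], v = -3*u is on top; that piece has area ∫[-2,3] (-(u^3 + 4*u^2 - 11*u - 30)) du = 1375/12.
Total enclosed area = 117/4 + 1375/12 = 863/6.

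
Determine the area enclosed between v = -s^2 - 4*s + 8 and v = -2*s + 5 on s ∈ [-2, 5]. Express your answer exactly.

The difference (-s^2 - 4*s + 8) - (-2*s + 5) = -s^2 - 2*s + 3 changes sign at s = 1 inside [-2, 5], so split the integral there.
∫[-2,1] (-s^2 - 2*s + 3) ds = 9.
∫[1,5] (-s^2 - 2*s + 3) ds = -160/3; the area of that piece is 160/3.
Total area = 9 + 160/3 = 187/3.

187/3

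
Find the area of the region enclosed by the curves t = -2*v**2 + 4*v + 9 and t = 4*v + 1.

Both boundary curves give t as a function of v, so integrate with respect to v. Setting them equal: -2*v**2 + 8 = 0, i.e. -2*(v - 2)*(v + 2) = 0, so they meet at v = -2, 2.
For v in [-2, 2], t = -2*v**2 + 4*v + 9 is on the right; area = ∫[-2,2] (-2*v**2 + 8) dv = 64/3.

64/3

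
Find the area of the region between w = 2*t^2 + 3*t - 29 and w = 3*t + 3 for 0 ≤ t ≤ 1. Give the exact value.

On [0, 1], (2*t^2 + 3*t - 29) - (3*t + 3) = 2*t^2 - 32 is ≤ 0 throughout, so the area is a single integral of |2*t^2 - 32|.
∫[0,1] (2*t^2 - 32) dt = -94/3; the area of that piece is 94/3.

94/3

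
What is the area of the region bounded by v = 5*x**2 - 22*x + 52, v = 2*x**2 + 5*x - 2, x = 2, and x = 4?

The difference (5*x**2 - 22*x + 52) - (2*x**2 + 5*x - 2) = 3*x**2 - 27*x + 54 changes sign at x = 3 inside [2, 4], so split the integral there.
∫[2,3] (3*x**2 - 27*x + 54) dx = 11/2.
∫[3,4] (3*x**2 - 27*x + 54) dx = -7/2; the area of that piece is 7/2.
Total area = 11/2 + 7/2 = 9.

9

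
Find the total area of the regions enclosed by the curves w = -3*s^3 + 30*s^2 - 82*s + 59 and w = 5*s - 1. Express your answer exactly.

71/2

Set the curves equal: -3*s^3 + 30*s^2 - 82*s + 59 = 5*s - 1, so -3*s^3 + 30*s^2 - 87*s + 60 = 0, which factors as -3*(s - 5)*(s - 4)*(s - 1) = 0. The curves meet at s = 1, 4, 5.
On [1, 4], w = 5*s - 1 is on top; that piece has area ∫[1,4] (-(-3*s^3 + 30*s^2 - 87*s + 60)) ds = 135/4.
On [4, 5], w = -3*s^3 + 30*s^2 - 82*s + 59 is on top; that piece has area ∫[4,5] (-3*s^3 + 30*s^2 - 87*s + 60) ds = 7/4.
Total enclosed area = 135/4 + 7/4 = 71/2.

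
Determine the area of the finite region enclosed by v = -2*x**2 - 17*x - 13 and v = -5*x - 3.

Set the curves equal: -2*x**2 - 17*x - 13 = -5*x - 3, so -2*x**2 - 12*x - 10 = 0, which factors as -2*(x + 1)*(x + 5) = 0. The curves meet at x = -5, -1.
On [-5, -1], v = -2*x**2 - 17*x - 13 is on top; that piece has area ∫[-5,-1] (-2*x**2 - 12*x - 10) dx = 64/3.

64/3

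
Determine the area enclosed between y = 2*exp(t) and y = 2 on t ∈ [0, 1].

-4 + 2*exp(1)

On [0, 1], (2*exp(t)) - (2) = 2*exp(t) - 2 is ≥ 0 throughout, so the area is a single integral of |2*exp(t) - 2|.
∫[0,1] (2*exp(t) - 2) dt = -4 + 2*exp(1).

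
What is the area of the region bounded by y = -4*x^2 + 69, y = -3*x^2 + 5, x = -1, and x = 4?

On [-1, 4], (-4*x^2 + 69) - (-3*x^2 + 5) = -x^2 + 64 is ≥ 0 throughout, so the area is a single integral of |-x^2 + 64|.
∫[-1,4] (-x^2 + 64) dx = 895/3.

895/3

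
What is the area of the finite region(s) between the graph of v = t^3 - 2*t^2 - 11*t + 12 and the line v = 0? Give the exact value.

The curve meets the t-axis where t^3 - 2*t^2 - 11*t + 12 = 0, i.e. (t - 4)*(t - 1)*(t + 3) = 0, at t = -3, 1, 4.
On [-3, 1] the curve lies above the axis; ∫[-3,1] (t^3 - 2*t^2 - 11*t + 12) dt = 160/3, giving area 160/3.
On [1, 4] the curve lies below the axis; ∫[1,4] (t^3 - 2*t^2 - 11*t + 12) dt = -99/4, giving area 99/4.
Total area = 160/3 + 99/4 = 937/12.

937/12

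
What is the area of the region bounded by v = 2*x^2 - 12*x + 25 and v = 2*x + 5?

9

Set the curves equal: 2*x^2 - 12*x + 25 = 2*x + 5, so 2*x^2 - 14*x + 20 = 0, which factors as 2*(x - 5)*(x - 2) = 0. The curves meet at x = 2, 5.
On [2, 5], v = 2*x + 5 is on top; that piece has area ∫[2,5] (-(2*x^2 - 14*x + 20)) dx = 9.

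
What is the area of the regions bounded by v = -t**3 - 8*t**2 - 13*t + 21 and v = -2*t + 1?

Set the curves equal: -t**3 - 8*t**2 - 13*t + 21 = -2*t + 1, so -t**3 - 8*t**2 - 11*t + 20 = 0, which factors as -(t - 1)*(t + 4)*(t + 5) = 0. The curves meet at t = -5, -4, 1.
On [-5, -4], v = -2*t + 1 is on top; that piece has area ∫[-5,-4] (-(-t**3 - 8*t**2 - 11*t + 20)) dt = 11/12.
On [-4, 1], v = -t**3 - 8*t**2 - 13*t + 21 is on top; that piece has area ∫[-4,1] (-t**3 - 8*t**2 - 11*t + 20) dt = 875/12.
Total enclosed area = 11/12 + 875/12 = 443/6.

443/6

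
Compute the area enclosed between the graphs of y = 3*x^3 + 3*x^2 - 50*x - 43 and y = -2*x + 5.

863/2

Set the curves equal: 3*x^3 + 3*x^2 - 50*x - 43 = -2*x + 5, so 3*x^3 + 3*x^2 - 48*x - 48 = 0, which factors as 3*(x - 4)*(x + 1)*(x + 4) = 0. The curves meet at x = -4, -1, 4.
On [-4, -1], y = 3*x^3 + 3*x^2 - 50*x - 43 is on top; that piece has area ∫[-4,-1] (3*x^3 + 3*x^2 - 48*x - 48) dx = 351/4.
On [-1, 4], y = -2*x + 5 is on top; that piece has area ∫[-1,4] (-(3*x^3 + 3*x^2 - 48*x - 48)) dx = 1375/4.
Total enclosed area = 351/4 + 1375/4 = 863/2.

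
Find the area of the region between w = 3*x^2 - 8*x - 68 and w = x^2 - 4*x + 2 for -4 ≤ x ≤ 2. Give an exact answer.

348

On [-4, 2], (3*x^2 - 8*x - 68) - (x^2 - 4*x + 2) = 2*x^2 - 4*x - 70 is ≤ 0 throughout, so the area is a single integral of |2*x^2 - 4*x - 70|.
∫[-4,2] (2*x^2 - 4*x - 70) dx = -348; the area of that piece is 348.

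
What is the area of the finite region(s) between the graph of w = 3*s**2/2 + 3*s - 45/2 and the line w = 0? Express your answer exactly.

128

The curve meets the s-axis where 3*s**2/2 + 3*s - 45/2 = 0, i.e. 3*(s - 3)*(s + 5)/2 = 0, at s = -5, 3.
On [-5, 3] the curve lies below the axis; ∫[-5,3] (3*s**2/2 + 3*s - 45/2) ds = -128, giving area 128.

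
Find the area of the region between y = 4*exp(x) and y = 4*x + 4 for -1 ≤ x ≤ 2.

On [-1, 2], (4*exp(x)) - (4*x + 4) = -4*x + 4*exp(x) - 4 is ≥ 0 throughout, so the area is a single integral of |-4*x + 4*exp(x) - 4|.
∫[-1,2] (-4*x + 4*exp(x) - 4) dx = -18 - 4*exp(-1) + 4*exp(2).

-18 - 4*exp(-1) + 4*exp(2)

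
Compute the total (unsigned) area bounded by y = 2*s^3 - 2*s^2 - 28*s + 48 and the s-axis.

The curve meets the s-axis where 2*s^3 - 2*s^2 - 28*s + 48 = 0, i.e. 2*(s - 3)*(s - 2)*(s + 4) = 0, at s = -4, 2, 3.
On [-4, 2] the curve lies above the axis; ∫[-4,2] (2*s^3 - 2*s^2 - 28*s + 48) ds = 288, giving area 288.
On [2, 3] the curve lies below the axis; ∫[2,3] (2*s^3 - 2*s^2 - 28*s + 48) ds = -13/6, giving area 13/6.
Total area = 288 + 13/6 = 1741/6.

1741/6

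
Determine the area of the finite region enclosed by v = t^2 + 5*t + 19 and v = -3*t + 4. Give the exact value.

4/3

Set the curves equal: t^2 + 5*t + 19 = -3*t + 4, so t^2 + 8*t + 15 = 0, which factors as (t + 3)*(t + 5) = 0. The curves meet at t = -5, -3.
On [-5, -3], v = -3*t + 4 is on top; that piece has area ∫[-5,-3] (-(t^2 + 8*t + 15)) dt = 4/3.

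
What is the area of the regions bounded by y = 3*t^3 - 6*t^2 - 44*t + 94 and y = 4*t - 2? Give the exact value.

Set the curves equal: 3*t^3 - 6*t^2 - 44*t + 94 = 4*t - 2, so 3*t^3 - 6*t^2 - 48*t + 96 = 0, which factors as 3*(t - 4)*(t - 2)*(t + 4) = 0. The curves meet at t = -4, 2, 4.
On [-4, 2], y = 3*t^3 - 6*t^2 - 44*t + 94 is on top; that piece has area ∫[-4,2] (3*t^3 - 6*t^2 - 48*t + 96) dt = 540.
On [2, 4], y = 4*t - 2 is on top; that piece has area ∫[2,4] (-(3*t^3 - 6*t^2 - 48*t + 96)) dt = 28.
Total enclosed area = 540 + 28 = 568.

568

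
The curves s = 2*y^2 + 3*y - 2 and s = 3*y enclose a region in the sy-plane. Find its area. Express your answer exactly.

Both boundary curves give s as a function of y, so integrate with respect to y. Setting them equal: 2*y^2 - 2 = 0, i.e. 2*(y - 1)*(y + 1) = 0, so they meet at y = -1, 1.
For y in [-1, 1], s = 2*y^2 + 3*y - 2 is on the left; area = ∫[-1,1] (-(2*y^2 - 2)) dy = 8/3.

8/3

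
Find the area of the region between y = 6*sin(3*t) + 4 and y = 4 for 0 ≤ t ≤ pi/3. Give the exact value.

On [0, pi/3], (6*sin(3*t) + 4) - (4) = 6*sin(3*t) is ≥ 0 throughout, so the area is a single integral of |6*sin(3*t)|.
∫[0,pi/3] (6*sin(3*t)) dt = 4.

4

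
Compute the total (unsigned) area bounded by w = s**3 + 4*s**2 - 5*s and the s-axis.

443/6

The curve meets the s-axis where s**3 + 4*s**2 - 5*s = 0, i.e. s*(s - 1)*(s + 5) = 0, at s = -5, 0, 1.
On [-5, 0] the curve lies above the axis; ∫[-5,0] (s**3 + 4*s**2 - 5*s) ds = 875/12, giving area 875/12.
On [0, 1] the curve lies below the axis; ∫[0,1] (s**3 + 4*s**2 - 5*s) ds = -11/12, giving area 11/12.
Total area = 875/12 + 11/12 = 443/6.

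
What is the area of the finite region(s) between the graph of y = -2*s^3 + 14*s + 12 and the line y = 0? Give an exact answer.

The curve meets the s-axis where -2*s^3 + 14*s + 12 = 0, i.e. -2*(s - 3)*(s + 1)*(s + 2) = 0, at s = -2, -1, 3.
On [-2, -1] the curve lies below the axis; ∫[-2,-1] (-2*s^3 + 14*s + 12) ds = -3/2, giving area 3/2.
On [-1, 3] the curve lies above the axis; ∫[-1,3] (-2*s^3 + 14*s + 12) ds = 64, giving area 64.
Total area = 3/2 + 64 = 131/2.

131/2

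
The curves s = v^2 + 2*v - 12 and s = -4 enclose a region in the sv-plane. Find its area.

36

Both boundary curves give s as a function of v, so integrate with respect to v. Setting them equal: v^2 + 2*v - 8 = 0, i.e. (v - 2)*(v + 4) = 0, so they meet at v = -4, 2.
For v in [-4, 2], s = v^2 + 2*v - 12 is on the left; area = ∫[-4,2] (-(v^2 + 2*v - 8)) dv = 36.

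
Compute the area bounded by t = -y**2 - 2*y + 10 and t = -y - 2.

343/6

Both boundary curves give t as a function of y, so integrate with respect to y. Setting them equal: -y**2 - y + 12 = 0, i.e. -(y - 3)*(y + 4) = 0, so they meet at y = -4, 3.
For y in [-4, 3], t = -y**2 - 2*y + 10 is on the right; area = ∫[-4,3] (-y**2 - y + 12) dy = 343/6.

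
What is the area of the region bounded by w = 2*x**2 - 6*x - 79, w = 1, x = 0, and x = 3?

On [0, 3], (2*x**2 - 6*x - 79) - (1) = 2*x**2 - 6*x - 80 is ≤ 0 throughout, so the area is a single integral of |2*x**2 - 6*x - 80|.
∫[0,3] (2*x**2 - 6*x - 80) dx = -249; the area of that piece is 249.

249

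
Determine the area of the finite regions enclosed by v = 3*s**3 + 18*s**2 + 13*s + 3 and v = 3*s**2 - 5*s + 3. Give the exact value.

Set the curves equal: 3*s**3 + 18*s**2 + 13*s + 3 = 3*s**2 - 5*s + 3, so 3*s**3 + 15*s**2 + 18*s = 0, which factors as 3*s*(s + 2)*(s + 3) = 0. The curves meet at s = -3, -2, 0.
On [-3, -2], v = 3*s**3 + 18*s**2 + 13*s + 3 is on top; that piece has area ∫[-3,-2] (3*s**3 + 15*s**2 + 18*s) ds = 5/4.
On [-2, 0], v = 3*s**2 - 5*s + 3 is on top; that piece has area ∫[-2,0] (-(3*s**3 + 15*s**2 + 18*s)) ds = 8.
Total enclosed area = 5/4 + 8 = 37/4.

37/4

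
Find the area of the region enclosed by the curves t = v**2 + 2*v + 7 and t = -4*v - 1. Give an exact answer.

4/3

Both boundary curves give t as a function of v, so integrate with respect to v. Setting them equal: v**2 + 6*v + 8 = 0, i.e. (v + 2)*(v + 4) = 0, so they meet at v = -4, -2.
For v in [-4, -2], t = v**2 + 2*v + 7 is on the left; area = ∫[-4,-2] (-(v**2 + 6*v + 8)) dv = 4/3.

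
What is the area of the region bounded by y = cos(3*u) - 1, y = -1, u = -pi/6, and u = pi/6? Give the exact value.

2/3

On [-pi/6, pi/6], (cos(3*u) - 1) - (-1) = cos(3*u) is ≥ 0 throughout, so the area is a single integral of |cos(3*u)|.
∫[-pi/6,pi/6] (cos(3*u)) du = 2/3.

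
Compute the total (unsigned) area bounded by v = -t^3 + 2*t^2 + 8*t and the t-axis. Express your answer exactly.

148/3

The curve meets the t-axis where -t^3 + 2*t^2 + 8*t = 0, i.e. -t*(t - 4)*(t + 2) = 0, at t = -2, 0, 4.
On [-2, 0] the curve lies below the axis; ∫[-2,0] (-t^3 + 2*t^2 + 8*t) dt = -20/3, giving area 20/3.
On [0, 4] the curve lies above the axis; ∫[0,4] (-t^3 + 2*t^2 + 8*t) dt = 128/3, giving area 128/3.
Total area = 20/3 + 128/3 = 148/3.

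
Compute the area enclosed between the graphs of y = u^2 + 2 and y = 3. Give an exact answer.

Set the curves equal: u^2 + 2 = 3, so u^2 - 1 = 0, which factors as (u - 1)*(u + 1) = 0. The curves meet at u = -1, 1.
On [-1, 1], y = 3 is on top; that piece has area ∫[-1,1] (-(u^2 - 1)) du = 4/3.

4/3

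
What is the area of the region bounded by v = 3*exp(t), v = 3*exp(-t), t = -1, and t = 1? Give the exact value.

-12 + 6*exp(-1) + 6*exp(1)

The difference (3*exp(t)) - (3*exp(-t)) = 3*exp(t) - 3*exp(-t) changes sign at t = 0 inside [-1, 1], so split the integral there.
∫[-1,0] (3*exp(t) - 3*exp(-t)) dt = -3*exp(1) - 3*exp(-1) + 6; the area of that piece is -6 + 3*exp(-1) + 3*exp(1).
∫[0,1] (3*exp(t) - 3*exp(-t)) dt = -6 + 3*exp(-1) + 3*exp(1).
Total area = (-6 + 3*exp(-1) + 3*exp(1)) + (-6 + 3*exp(-1) + 3*exp(1)) = -12 + 6*exp(-1) + 6*exp(1).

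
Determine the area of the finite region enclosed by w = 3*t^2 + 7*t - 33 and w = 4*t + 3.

Set the curves equal: 3*t^2 + 7*t - 33 = 4*t + 3, so 3*t^2 + 3*t - 36 = 0, which factors as 3*(t - 3)*(t + 4) = 0. The curves meet at t = -4, 3.
On [-4, 3], w = 4*t + 3 is on top; that piece has area ∫[-4,3] (-(3*t^2 + 3*t - 36)) dt = 343/2.

343/2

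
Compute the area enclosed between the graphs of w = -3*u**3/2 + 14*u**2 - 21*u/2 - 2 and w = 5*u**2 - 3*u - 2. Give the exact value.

393/8

Set the curves equal: -3*u**3/2 + 14*u**2 - 21*u/2 - 2 = 5*u**2 - 3*u - 2, so -3*u**3/2 + 9*u**2 - 15*u/2 = 0, which factors as -3*u*(u - 5)*(u - 1)/2 = 0. The curves meet at u = 0, 1, 5.
On [0, 1], w = 5*u**2 - 3*u - 2 is on top; that piece has area ∫[0,1] (-(-3*u**3/2 + 9*u**2 - 15*u/2)) du = 9/8.
On [1, 5], w = -3*u**3/2 + 14*u**2 - 21*u/2 - 2 is on top; that piece has area ∫[1,5] (-3*u**3/2 + 9*u**2 - 15*u/2) du = 48.
Total enclosed area = 9/8 + 48 = 393/8.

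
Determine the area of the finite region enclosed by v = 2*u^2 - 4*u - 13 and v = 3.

72

Set the curves equal: 2*u^2 - 4*u - 13 = 3, so 2*u^2 - 4*u - 16 = 0, which factors as 2*(u - 4)*(u + 2) = 0. The curves meet at u = -2, 4.
On [-2, 4], v = 3 is on top; that piece has area ∫[-2,4] (-(2*u^2 - 4*u - 16)) du = 72.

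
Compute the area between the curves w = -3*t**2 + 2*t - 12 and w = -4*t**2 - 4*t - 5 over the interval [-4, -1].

On [-4, -1], (-3*t**2 + 2*t - 12) - (-4*t**2 - 4*t - 5) = t**2 + 6*t - 7 is ≤ 0 throughout, so the area is a single integral of |t**2 + 6*t - 7|.
∫[-4,-1] (t**2 + 6*t - 7) dt = -45; the area of that piece is 45.

45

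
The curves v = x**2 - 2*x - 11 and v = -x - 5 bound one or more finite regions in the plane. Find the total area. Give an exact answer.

125/6

Set the curves equal: x**2 - 2*x - 11 = -x - 5, so x**2 - x - 6 = 0, which factors as (x - 3)*(x + 2) = 0. The curves meet at x = -2, 3.
On [-2, 3], v = -x - 5 is on top; that piece has area ∫[-2,3] (-(x**2 - x - 6)) dx = 125/6.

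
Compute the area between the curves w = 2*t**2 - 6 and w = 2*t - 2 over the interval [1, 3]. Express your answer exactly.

6

The difference (2*t**2 - 6) - (2*t - 2) = 2*t**2 - 2*t - 4 changes sign at t = 2 inside [1, 3], so split the integral there.
∫[1,2] (2*t**2 - 2*t - 4) dt = -7/3; the area of that piece is 7/3.
∫[2,3] (2*t**2 - 2*t - 4) dt = 11/3.
Total area = 7/3 + 11/3 = 6.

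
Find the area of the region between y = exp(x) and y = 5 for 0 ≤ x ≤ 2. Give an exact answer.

-19 + exp(2) + 10*log(5)

The difference (exp(x)) - (5) = exp(x) - 5 changes sign at x = log(5) inside [0, 2], so split the integral there.
∫[0,log(5)] (exp(x) - 5) dx = 4 - log(3125); the area of that piece is -4 + log(3125).
∫[log(5),2] (exp(x) - 5) dx = -15 + exp(2) + 5*log(5).
Total area = (-4 + log(3125)) + (-15 + exp(2) + 5*log(5)) = -19 + exp(2) + 10*log(5).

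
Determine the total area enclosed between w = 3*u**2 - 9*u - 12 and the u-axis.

125/2

The curve meets the u-axis where 3*u**2 - 9*u - 12 = 0, i.e. 3*(u - 4)*(u + 1) = 0, at u = -1, 4.
On [-1, 4] the curve lies below the axis; ∫[-1,4] (3*u**2 - 9*u - 12) du = -125/2, giving area 125/2.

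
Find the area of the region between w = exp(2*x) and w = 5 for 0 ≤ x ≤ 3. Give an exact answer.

-39/2 + 5*log(5) + exp(6)/2

The difference (exp(2*x)) - (5) = exp(2*x) - 5 changes sign at x = log(5)/2 inside [0, 3], so split the integral there.
∫[0,log(5)/2] (exp(2*x) - 5) dx = 2 - 5*log(5)/2; the area of that piece is -2 + 5*log(5)/2.
∫[log(5)/2,3] (exp(2*x) - 5) dx = -35/2 + 5*log(5)/2 + exp(6)/2.
Total area = (-2 + 5*log(5)/2) + (-35/2 + 5*log(5)/2 + exp(6)/2) = -39/2 + 5*log(5) + exp(6)/2.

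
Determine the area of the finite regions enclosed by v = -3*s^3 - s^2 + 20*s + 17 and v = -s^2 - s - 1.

393/4

Set the curves equal: -3*s^3 - s^2 + 20*s + 17 = -s^2 - s - 1, so -3*s^3 + 21*s + 18 = 0, which factors as -3*(s - 3)*(s + 1)*(s + 2) = 0. The curves meet at s = -2, -1, 3.
On [-2, -1], v = -s^2 - s - 1 is on top; that piece has area ∫[-2,-1] (-(-3*s^3 + 21*s + 18)) ds = 9/4.
On [-1, 3], v = -3*s^3 - s^2 + 20*s + 17 is on top; that piece has area ∫[-1,3] (-3*s^3 + 21*s + 18) ds = 96.
Total enclosed area = 9/4 + 96 = 393/4.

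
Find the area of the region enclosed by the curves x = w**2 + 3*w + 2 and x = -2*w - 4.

Both boundary curves give x as a function of w, so integrate with respect to w. Setting them equal: w**2 + 5*w + 6 = 0, i.e. (w + 2)*(w + 3) = 0, so they meet at w = -3, -2.
For w in [-3, -2], x = w**2 + 3*w + 2 is on the left; area = ∫[-3,-2] (-(w**2 + 5*w + 6)) dw = 1/6.

1/6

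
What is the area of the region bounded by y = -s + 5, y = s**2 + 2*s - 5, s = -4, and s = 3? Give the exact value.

The difference (-s + 5) - (s**2 + 2*s - 5) = -s**2 - 3*s + 10 changes sign at s = 2 inside [-4, 3], so split the integral there.
∫[-4,2] (-s**2 - 3*s + 10) ds = 54.
∫[2,3] (-s**2 - 3*s + 10) ds = -23/6; the area of that piece is 23/6.
Total area = 54 + 23/6 = 347/6.

347/6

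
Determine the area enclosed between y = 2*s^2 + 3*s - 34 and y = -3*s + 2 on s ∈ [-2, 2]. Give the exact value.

400/3

On [-2, 2], (2*s^2 + 3*s - 34) - (-3*s + 2) = 2*s^2 + 6*s - 36 is ≤ 0 throughout, so the area is a single integral of |2*s^2 + 6*s - 36|.
∫[-2,2] (2*s^2 + 6*s - 36) ds = -400/3; the area of that piece is 400/3.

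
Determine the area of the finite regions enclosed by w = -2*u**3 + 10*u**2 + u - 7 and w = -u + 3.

296/3

Set the curves equal: -2*u**3 + 10*u**2 + u - 7 = -u + 3, so -2*u**3 + 10*u**2 + 2*u - 10 = 0, which factors as -2*(u - 5)*(u - 1)*(u + 1) = 0. The curves meet at u = -1, 1, 5.
On [-1, 1], w = -u + 3 is on top; that piece has area ∫[-1,1] (-(-2*u**3 + 10*u**2 + 2*u - 10)) du = 40/3.
On [1, 5], w = -2*u**3 + 10*u**2 + u - 7 is on top; that piece has area ∫[1,5] (-2*u**3 + 10*u**2 + 2*u - 10) du = 256/3.
Total enclosed area = 40/3 + 256/3 = 296/3.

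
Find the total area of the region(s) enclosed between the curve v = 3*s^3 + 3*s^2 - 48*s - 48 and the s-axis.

The curve meets the s-axis where 3*s^3 + 3*s^2 - 48*s - 48 = 0, i.e. 3*(s - 4)*(s + 1)*(s + 4) = 0, at s = -4, -1, 4.
On [-4, -1] the curve lies above the axis; ∫[-4,-1] (3*s^3 + 3*s^2 - 48*s - 48) ds = 351/4, giving area 351/4.
On [-1, 4] the curve lies below the axis; ∫[-1,4] (3*s^3 + 3*s^2 - 48*s - 48) ds = -1375/4, giving area 1375/4.
Total area = 351/4 + 1375/4 = 863/2.

863/2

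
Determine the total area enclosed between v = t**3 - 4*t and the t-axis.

8

The curve meets the t-axis where t**3 - 4*t = 0, i.e. t*(t - 2)*(t + 2) = 0, at t = -2, 0, 2.
On [-2, 0] the curve lies above the axis; ∫[-2,0] (t**3 - 4*t) dt = 4, giving area 4.
On [0, 2] the curve lies below the axis; ∫[0,2] (t**3 - 4*t) dt = -4, giving area 4.
Total area = 4 + 4 = 8.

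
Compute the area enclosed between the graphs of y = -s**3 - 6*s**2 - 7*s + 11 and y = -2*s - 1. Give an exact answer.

131/4

Set the curves equal: -s**3 - 6*s**2 - 7*s + 11 = -2*s - 1, so -s**3 - 6*s**2 - 5*s + 12 = 0, which factors as -(s - 1)*(s + 3)*(s + 4) = 0. The curves meet at s = -4, -3, 1.
On [-4, -3], y = -2*s - 1 is on top; that piece has area ∫[-4,-3] (-(-s**3 - 6*s**2 - 5*s + 12)) ds = 3/4.
On [-3, 1], y = -s**3 - 6*s**2 - 7*s + 11 is on top; that piece has area ∫[-3,1] (-s**3 - 6*s**2 - 5*s + 12) ds = 32.
Total enclosed area = 3/4 + 32 = 131/4.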